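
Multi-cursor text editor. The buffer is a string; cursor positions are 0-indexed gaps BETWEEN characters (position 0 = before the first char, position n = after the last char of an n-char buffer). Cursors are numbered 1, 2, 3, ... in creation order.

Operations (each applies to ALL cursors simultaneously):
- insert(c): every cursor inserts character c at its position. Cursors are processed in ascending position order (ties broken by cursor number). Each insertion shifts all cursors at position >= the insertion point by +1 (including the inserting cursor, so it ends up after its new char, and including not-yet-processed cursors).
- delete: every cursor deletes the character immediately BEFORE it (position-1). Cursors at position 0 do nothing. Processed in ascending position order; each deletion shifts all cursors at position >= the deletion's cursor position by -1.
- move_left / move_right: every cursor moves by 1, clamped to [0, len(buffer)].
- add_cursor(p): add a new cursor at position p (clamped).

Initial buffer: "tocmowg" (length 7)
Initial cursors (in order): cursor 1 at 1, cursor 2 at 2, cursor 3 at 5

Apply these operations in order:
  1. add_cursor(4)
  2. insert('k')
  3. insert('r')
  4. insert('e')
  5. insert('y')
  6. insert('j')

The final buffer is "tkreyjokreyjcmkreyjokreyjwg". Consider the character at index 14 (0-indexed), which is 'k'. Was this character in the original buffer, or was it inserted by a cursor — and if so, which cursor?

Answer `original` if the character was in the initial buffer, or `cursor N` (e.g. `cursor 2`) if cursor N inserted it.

Answer: cursor 4

Derivation:
After op 1 (add_cursor(4)): buffer="tocmowg" (len 7), cursors c1@1 c2@2 c4@4 c3@5, authorship .......
After op 2 (insert('k')): buffer="tkokcmkokwg" (len 11), cursors c1@2 c2@4 c4@7 c3@9, authorship .1.2..4.3..
After op 3 (insert('r')): buffer="tkrokrcmkrokrwg" (len 15), cursors c1@3 c2@6 c4@10 c3@13, authorship .11.22..44.33..
After op 4 (insert('e')): buffer="tkreokrecmkreokrewg" (len 19), cursors c1@4 c2@8 c4@13 c3@17, authorship .111.222..444.333..
After op 5 (insert('y')): buffer="tkreyokreycmkreyokreywg" (len 23), cursors c1@5 c2@10 c4@16 c3@21, authorship .1111.2222..4444.3333..
After op 6 (insert('j')): buffer="tkreyjokreyjcmkreyjokreyjwg" (len 27), cursors c1@6 c2@12 c4@19 c3@25, authorship .11111.22222..44444.33333..
Authorship (.=original, N=cursor N): . 1 1 1 1 1 . 2 2 2 2 2 . . 4 4 4 4 4 . 3 3 3 3 3 . .
Index 14: author = 4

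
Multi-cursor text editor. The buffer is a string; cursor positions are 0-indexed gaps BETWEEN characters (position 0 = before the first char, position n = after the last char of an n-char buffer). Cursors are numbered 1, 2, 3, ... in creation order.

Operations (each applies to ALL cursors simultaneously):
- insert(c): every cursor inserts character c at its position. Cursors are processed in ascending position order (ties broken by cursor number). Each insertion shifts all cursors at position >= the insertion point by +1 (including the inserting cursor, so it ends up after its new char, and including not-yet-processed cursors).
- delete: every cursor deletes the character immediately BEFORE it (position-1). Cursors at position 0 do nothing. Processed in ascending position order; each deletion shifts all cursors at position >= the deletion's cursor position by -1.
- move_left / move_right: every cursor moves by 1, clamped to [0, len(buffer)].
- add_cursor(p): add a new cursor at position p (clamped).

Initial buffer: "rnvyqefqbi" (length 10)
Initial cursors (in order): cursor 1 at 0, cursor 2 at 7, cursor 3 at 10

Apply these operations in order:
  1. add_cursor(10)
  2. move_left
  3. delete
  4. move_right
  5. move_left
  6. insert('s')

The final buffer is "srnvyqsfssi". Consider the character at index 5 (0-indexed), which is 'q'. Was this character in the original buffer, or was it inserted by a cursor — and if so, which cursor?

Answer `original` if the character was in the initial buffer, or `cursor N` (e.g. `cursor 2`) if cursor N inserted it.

Answer: original

Derivation:
After op 1 (add_cursor(10)): buffer="rnvyqefqbi" (len 10), cursors c1@0 c2@7 c3@10 c4@10, authorship ..........
After op 2 (move_left): buffer="rnvyqefqbi" (len 10), cursors c1@0 c2@6 c3@9 c4@9, authorship ..........
After op 3 (delete): buffer="rnvyqfi" (len 7), cursors c1@0 c2@5 c3@6 c4@6, authorship .......
After op 4 (move_right): buffer="rnvyqfi" (len 7), cursors c1@1 c2@6 c3@7 c4@7, authorship .......
After op 5 (move_left): buffer="rnvyqfi" (len 7), cursors c1@0 c2@5 c3@6 c4@6, authorship .......
After op 6 (insert('s')): buffer="srnvyqsfssi" (len 11), cursors c1@1 c2@7 c3@10 c4@10, authorship 1.....2.34.
Authorship (.=original, N=cursor N): 1 . . . . . 2 . 3 4 .
Index 5: author = original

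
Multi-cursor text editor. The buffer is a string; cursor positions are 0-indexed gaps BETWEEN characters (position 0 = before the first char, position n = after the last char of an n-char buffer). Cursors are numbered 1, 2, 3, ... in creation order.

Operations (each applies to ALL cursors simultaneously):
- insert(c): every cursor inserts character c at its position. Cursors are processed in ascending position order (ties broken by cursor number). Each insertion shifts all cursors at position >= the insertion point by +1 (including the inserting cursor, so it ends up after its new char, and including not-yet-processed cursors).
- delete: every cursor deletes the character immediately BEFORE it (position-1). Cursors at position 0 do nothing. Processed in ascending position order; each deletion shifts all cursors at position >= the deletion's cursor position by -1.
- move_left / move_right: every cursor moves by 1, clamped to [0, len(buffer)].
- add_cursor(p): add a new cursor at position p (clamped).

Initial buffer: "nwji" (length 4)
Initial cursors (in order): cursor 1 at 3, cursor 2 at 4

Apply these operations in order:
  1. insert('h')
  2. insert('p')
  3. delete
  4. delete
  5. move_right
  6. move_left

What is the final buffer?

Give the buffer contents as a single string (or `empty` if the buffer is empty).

After op 1 (insert('h')): buffer="nwjhih" (len 6), cursors c1@4 c2@6, authorship ...1.2
After op 2 (insert('p')): buffer="nwjhpihp" (len 8), cursors c1@5 c2@8, authorship ...11.22
After op 3 (delete): buffer="nwjhih" (len 6), cursors c1@4 c2@6, authorship ...1.2
After op 4 (delete): buffer="nwji" (len 4), cursors c1@3 c2@4, authorship ....
After op 5 (move_right): buffer="nwji" (len 4), cursors c1@4 c2@4, authorship ....
After op 6 (move_left): buffer="nwji" (len 4), cursors c1@3 c2@3, authorship ....

Answer: nwji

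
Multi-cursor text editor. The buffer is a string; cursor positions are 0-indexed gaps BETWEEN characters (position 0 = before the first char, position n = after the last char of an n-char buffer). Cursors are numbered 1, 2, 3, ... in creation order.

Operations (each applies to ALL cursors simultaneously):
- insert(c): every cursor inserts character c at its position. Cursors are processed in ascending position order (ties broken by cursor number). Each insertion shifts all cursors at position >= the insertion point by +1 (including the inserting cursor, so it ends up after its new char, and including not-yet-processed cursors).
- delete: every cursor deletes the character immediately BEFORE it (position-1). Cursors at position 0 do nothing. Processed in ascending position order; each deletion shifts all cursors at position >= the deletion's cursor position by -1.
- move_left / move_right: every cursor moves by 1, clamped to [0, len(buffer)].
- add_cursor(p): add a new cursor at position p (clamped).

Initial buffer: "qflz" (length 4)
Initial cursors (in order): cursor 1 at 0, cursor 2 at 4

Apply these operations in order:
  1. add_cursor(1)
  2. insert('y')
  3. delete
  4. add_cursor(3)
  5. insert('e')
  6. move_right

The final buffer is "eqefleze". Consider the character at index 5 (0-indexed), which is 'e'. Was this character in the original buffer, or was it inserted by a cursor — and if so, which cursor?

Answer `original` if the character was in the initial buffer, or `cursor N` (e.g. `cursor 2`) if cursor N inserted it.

After op 1 (add_cursor(1)): buffer="qflz" (len 4), cursors c1@0 c3@1 c2@4, authorship ....
After op 2 (insert('y')): buffer="yqyflzy" (len 7), cursors c1@1 c3@3 c2@7, authorship 1.3...2
After op 3 (delete): buffer="qflz" (len 4), cursors c1@0 c3@1 c2@4, authorship ....
After op 4 (add_cursor(3)): buffer="qflz" (len 4), cursors c1@0 c3@1 c4@3 c2@4, authorship ....
After op 5 (insert('e')): buffer="eqefleze" (len 8), cursors c1@1 c3@3 c4@6 c2@8, authorship 1.3..4.2
After op 6 (move_right): buffer="eqefleze" (len 8), cursors c1@2 c3@4 c4@7 c2@8, authorship 1.3..4.2
Authorship (.=original, N=cursor N): 1 . 3 . . 4 . 2
Index 5: author = 4

Answer: cursor 4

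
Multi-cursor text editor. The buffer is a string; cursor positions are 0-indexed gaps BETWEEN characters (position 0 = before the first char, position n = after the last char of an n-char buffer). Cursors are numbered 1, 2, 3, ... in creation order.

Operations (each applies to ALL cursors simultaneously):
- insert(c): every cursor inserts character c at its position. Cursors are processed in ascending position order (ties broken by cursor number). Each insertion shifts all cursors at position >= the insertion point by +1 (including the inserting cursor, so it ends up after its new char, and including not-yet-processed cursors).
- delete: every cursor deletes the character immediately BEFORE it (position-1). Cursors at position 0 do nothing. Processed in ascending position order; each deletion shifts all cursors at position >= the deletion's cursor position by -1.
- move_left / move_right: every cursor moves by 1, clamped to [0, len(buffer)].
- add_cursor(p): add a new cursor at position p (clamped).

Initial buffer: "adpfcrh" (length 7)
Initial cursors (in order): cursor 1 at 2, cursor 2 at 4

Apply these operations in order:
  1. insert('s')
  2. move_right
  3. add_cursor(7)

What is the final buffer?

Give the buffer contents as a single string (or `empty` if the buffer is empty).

After op 1 (insert('s')): buffer="adspfscrh" (len 9), cursors c1@3 c2@6, authorship ..1..2...
After op 2 (move_right): buffer="adspfscrh" (len 9), cursors c1@4 c2@7, authorship ..1..2...
After op 3 (add_cursor(7)): buffer="adspfscrh" (len 9), cursors c1@4 c2@7 c3@7, authorship ..1..2...

Answer: adspfscrh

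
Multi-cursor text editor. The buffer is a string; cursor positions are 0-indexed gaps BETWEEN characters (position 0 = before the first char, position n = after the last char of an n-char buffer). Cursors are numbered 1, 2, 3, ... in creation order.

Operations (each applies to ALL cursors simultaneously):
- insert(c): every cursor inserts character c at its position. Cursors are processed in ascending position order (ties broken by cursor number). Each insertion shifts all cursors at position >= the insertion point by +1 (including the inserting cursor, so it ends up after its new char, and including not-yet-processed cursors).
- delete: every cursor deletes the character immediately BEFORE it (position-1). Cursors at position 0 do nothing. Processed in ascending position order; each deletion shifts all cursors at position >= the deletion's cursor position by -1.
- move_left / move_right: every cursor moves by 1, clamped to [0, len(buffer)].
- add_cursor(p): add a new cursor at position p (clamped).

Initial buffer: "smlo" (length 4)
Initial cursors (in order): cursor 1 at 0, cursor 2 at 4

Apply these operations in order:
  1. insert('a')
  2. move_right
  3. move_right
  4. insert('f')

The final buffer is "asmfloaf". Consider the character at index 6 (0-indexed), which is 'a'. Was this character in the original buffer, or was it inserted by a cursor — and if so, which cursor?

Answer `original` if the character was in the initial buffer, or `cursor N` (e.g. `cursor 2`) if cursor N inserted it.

After op 1 (insert('a')): buffer="asmloa" (len 6), cursors c1@1 c2@6, authorship 1....2
After op 2 (move_right): buffer="asmloa" (len 6), cursors c1@2 c2@6, authorship 1....2
After op 3 (move_right): buffer="asmloa" (len 6), cursors c1@3 c2@6, authorship 1....2
After op 4 (insert('f')): buffer="asmfloaf" (len 8), cursors c1@4 c2@8, authorship 1..1..22
Authorship (.=original, N=cursor N): 1 . . 1 . . 2 2
Index 6: author = 2

Answer: cursor 2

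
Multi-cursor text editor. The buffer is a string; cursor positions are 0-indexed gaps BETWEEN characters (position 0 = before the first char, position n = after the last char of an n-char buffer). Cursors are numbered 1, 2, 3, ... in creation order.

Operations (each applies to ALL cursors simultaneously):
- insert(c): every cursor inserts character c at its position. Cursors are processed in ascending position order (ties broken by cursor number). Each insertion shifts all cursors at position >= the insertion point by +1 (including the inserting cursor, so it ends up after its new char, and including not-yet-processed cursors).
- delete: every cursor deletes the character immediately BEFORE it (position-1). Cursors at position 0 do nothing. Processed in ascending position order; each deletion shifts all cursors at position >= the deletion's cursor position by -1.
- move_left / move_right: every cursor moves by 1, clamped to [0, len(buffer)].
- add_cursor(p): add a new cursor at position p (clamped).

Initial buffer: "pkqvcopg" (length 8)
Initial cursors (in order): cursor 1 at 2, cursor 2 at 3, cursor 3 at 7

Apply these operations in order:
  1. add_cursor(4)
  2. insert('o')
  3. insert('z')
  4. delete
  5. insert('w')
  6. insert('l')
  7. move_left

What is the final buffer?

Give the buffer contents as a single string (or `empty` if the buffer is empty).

After op 1 (add_cursor(4)): buffer="pkqvcopg" (len 8), cursors c1@2 c2@3 c4@4 c3@7, authorship ........
After op 2 (insert('o')): buffer="pkoqovocopog" (len 12), cursors c1@3 c2@5 c4@7 c3@11, authorship ..1.2.4...3.
After op 3 (insert('z')): buffer="pkozqozvozcopozg" (len 16), cursors c1@4 c2@7 c4@10 c3@15, authorship ..11.22.44...33.
After op 4 (delete): buffer="pkoqovocopog" (len 12), cursors c1@3 c2@5 c4@7 c3@11, authorship ..1.2.4...3.
After op 5 (insert('w')): buffer="pkowqowvowcopowg" (len 16), cursors c1@4 c2@7 c4@10 c3@15, authorship ..11.22.44...33.
After op 6 (insert('l')): buffer="pkowlqowlvowlcopowlg" (len 20), cursors c1@5 c2@9 c4@13 c3@19, authorship ..111.222.444...333.
After op 7 (move_left): buffer="pkowlqowlvowlcopowlg" (len 20), cursors c1@4 c2@8 c4@12 c3@18, authorship ..111.222.444...333.

Answer: pkowlqowlvowlcopowlg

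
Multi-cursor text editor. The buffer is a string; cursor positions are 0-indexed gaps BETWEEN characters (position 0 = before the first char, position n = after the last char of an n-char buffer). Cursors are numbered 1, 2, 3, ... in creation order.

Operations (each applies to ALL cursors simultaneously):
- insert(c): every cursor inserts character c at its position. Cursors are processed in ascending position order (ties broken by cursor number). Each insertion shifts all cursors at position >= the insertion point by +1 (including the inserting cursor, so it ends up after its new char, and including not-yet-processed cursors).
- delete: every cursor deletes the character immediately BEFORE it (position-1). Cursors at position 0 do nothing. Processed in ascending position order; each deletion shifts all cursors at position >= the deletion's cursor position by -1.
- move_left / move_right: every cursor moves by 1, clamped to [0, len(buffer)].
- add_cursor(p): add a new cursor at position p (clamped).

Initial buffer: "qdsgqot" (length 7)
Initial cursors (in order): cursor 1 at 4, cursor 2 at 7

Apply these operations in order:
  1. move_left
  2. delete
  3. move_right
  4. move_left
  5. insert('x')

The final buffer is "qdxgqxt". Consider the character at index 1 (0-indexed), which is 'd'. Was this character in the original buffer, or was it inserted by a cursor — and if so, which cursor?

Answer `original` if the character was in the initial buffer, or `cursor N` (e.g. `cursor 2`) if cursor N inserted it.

Answer: original

Derivation:
After op 1 (move_left): buffer="qdsgqot" (len 7), cursors c1@3 c2@6, authorship .......
After op 2 (delete): buffer="qdgqt" (len 5), cursors c1@2 c2@4, authorship .....
After op 3 (move_right): buffer="qdgqt" (len 5), cursors c1@3 c2@5, authorship .....
After op 4 (move_left): buffer="qdgqt" (len 5), cursors c1@2 c2@4, authorship .....
After op 5 (insert('x')): buffer="qdxgqxt" (len 7), cursors c1@3 c2@6, authorship ..1..2.
Authorship (.=original, N=cursor N): . . 1 . . 2 .
Index 1: author = original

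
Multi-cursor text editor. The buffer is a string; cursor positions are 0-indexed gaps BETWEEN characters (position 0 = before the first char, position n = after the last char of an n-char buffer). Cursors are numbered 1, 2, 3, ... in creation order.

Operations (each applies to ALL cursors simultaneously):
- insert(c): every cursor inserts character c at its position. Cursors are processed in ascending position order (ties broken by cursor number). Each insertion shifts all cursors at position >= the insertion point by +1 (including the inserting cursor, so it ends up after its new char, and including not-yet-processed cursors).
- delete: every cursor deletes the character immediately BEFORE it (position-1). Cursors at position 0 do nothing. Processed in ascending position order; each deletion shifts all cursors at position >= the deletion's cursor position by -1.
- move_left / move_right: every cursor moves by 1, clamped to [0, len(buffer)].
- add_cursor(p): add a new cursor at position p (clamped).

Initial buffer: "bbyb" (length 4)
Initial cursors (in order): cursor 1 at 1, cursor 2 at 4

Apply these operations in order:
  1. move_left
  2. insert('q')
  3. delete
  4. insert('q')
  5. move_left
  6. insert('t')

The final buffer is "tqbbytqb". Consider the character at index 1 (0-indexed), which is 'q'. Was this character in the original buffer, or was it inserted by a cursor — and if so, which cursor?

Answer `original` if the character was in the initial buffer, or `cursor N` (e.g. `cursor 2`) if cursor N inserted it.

Answer: cursor 1

Derivation:
After op 1 (move_left): buffer="bbyb" (len 4), cursors c1@0 c2@3, authorship ....
After op 2 (insert('q')): buffer="qbbyqb" (len 6), cursors c1@1 c2@5, authorship 1...2.
After op 3 (delete): buffer="bbyb" (len 4), cursors c1@0 c2@3, authorship ....
After op 4 (insert('q')): buffer="qbbyqb" (len 6), cursors c1@1 c2@5, authorship 1...2.
After op 5 (move_left): buffer="qbbyqb" (len 6), cursors c1@0 c2@4, authorship 1...2.
After op 6 (insert('t')): buffer="tqbbytqb" (len 8), cursors c1@1 c2@6, authorship 11...22.
Authorship (.=original, N=cursor N): 1 1 . . . 2 2 .
Index 1: author = 1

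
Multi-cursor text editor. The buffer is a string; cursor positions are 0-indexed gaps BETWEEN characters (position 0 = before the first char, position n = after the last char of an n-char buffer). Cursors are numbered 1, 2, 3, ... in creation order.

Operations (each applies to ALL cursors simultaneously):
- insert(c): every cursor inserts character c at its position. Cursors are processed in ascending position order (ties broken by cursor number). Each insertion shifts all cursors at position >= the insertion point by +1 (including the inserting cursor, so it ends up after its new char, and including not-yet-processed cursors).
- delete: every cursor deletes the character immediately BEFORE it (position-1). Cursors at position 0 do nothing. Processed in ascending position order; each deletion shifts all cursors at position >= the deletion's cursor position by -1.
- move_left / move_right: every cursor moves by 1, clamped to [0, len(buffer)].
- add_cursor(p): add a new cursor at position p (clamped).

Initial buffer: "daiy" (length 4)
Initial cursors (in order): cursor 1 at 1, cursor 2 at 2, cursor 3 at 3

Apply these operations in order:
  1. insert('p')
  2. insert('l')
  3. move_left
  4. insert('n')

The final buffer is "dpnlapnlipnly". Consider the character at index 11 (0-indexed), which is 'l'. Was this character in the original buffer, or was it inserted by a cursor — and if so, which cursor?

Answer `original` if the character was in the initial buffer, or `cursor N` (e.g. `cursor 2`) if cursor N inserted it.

After op 1 (insert('p')): buffer="dpapipy" (len 7), cursors c1@2 c2@4 c3@6, authorship .1.2.3.
After op 2 (insert('l')): buffer="dplapliply" (len 10), cursors c1@3 c2@6 c3@9, authorship .11.22.33.
After op 3 (move_left): buffer="dplapliply" (len 10), cursors c1@2 c2@5 c3@8, authorship .11.22.33.
After op 4 (insert('n')): buffer="dpnlapnlipnly" (len 13), cursors c1@3 c2@7 c3@11, authorship .111.222.333.
Authorship (.=original, N=cursor N): . 1 1 1 . 2 2 2 . 3 3 3 .
Index 11: author = 3

Answer: cursor 3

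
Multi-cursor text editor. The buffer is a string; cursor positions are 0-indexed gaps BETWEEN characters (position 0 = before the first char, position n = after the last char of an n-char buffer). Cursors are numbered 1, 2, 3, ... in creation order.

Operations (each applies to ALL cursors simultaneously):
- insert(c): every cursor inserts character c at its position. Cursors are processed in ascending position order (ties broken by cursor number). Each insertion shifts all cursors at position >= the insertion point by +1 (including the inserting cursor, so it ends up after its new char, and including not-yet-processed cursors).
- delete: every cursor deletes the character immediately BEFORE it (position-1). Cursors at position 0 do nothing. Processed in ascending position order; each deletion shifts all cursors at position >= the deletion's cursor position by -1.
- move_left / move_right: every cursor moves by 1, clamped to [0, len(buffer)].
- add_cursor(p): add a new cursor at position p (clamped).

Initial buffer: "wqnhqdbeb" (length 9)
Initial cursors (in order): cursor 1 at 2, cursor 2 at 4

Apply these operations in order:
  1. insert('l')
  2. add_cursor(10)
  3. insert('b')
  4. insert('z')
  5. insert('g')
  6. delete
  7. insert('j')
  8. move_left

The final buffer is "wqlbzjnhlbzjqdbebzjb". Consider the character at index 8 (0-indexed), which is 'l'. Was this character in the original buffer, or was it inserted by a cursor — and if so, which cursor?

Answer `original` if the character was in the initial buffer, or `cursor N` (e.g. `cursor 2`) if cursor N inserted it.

After op 1 (insert('l')): buffer="wqlnhlqdbeb" (len 11), cursors c1@3 c2@6, authorship ..1..2.....
After op 2 (add_cursor(10)): buffer="wqlnhlqdbeb" (len 11), cursors c1@3 c2@6 c3@10, authorship ..1..2.....
After op 3 (insert('b')): buffer="wqlbnhlbqdbebb" (len 14), cursors c1@4 c2@8 c3@13, authorship ..11..22....3.
After op 4 (insert('z')): buffer="wqlbznhlbzqdbebzb" (len 17), cursors c1@5 c2@10 c3@16, authorship ..111..222....33.
After op 5 (insert('g')): buffer="wqlbzgnhlbzgqdbebzgb" (len 20), cursors c1@6 c2@12 c3@19, authorship ..1111..2222....333.
After op 6 (delete): buffer="wqlbznhlbzqdbebzb" (len 17), cursors c1@5 c2@10 c3@16, authorship ..111..222....33.
After op 7 (insert('j')): buffer="wqlbzjnhlbzjqdbebzjb" (len 20), cursors c1@6 c2@12 c3@19, authorship ..1111..2222....333.
After op 8 (move_left): buffer="wqlbzjnhlbzjqdbebzjb" (len 20), cursors c1@5 c2@11 c3@18, authorship ..1111..2222....333.
Authorship (.=original, N=cursor N): . . 1 1 1 1 . . 2 2 2 2 . . . . 3 3 3 .
Index 8: author = 2

Answer: cursor 2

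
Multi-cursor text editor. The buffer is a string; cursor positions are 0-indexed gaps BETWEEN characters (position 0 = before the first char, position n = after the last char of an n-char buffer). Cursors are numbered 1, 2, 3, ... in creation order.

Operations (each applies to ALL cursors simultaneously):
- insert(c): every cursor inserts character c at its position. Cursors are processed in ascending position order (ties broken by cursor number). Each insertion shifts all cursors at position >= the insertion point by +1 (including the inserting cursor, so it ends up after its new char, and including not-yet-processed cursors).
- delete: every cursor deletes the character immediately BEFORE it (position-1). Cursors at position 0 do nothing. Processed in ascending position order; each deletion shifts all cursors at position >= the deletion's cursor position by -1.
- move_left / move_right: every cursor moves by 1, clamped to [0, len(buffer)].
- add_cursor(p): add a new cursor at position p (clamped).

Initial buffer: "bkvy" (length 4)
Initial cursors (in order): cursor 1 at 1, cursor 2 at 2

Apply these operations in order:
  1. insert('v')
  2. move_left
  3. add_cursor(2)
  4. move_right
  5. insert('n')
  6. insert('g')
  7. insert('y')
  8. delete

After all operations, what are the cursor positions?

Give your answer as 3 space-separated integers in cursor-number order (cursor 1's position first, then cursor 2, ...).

Answer: 4 10 7

Derivation:
After op 1 (insert('v')): buffer="bvkvvy" (len 6), cursors c1@2 c2@4, authorship .1.2..
After op 2 (move_left): buffer="bvkvvy" (len 6), cursors c1@1 c2@3, authorship .1.2..
After op 3 (add_cursor(2)): buffer="bvkvvy" (len 6), cursors c1@1 c3@2 c2@3, authorship .1.2..
After op 4 (move_right): buffer="bvkvvy" (len 6), cursors c1@2 c3@3 c2@4, authorship .1.2..
After op 5 (insert('n')): buffer="bvnknvnvy" (len 9), cursors c1@3 c3@5 c2@7, authorship .11.322..
After op 6 (insert('g')): buffer="bvngkngvngvy" (len 12), cursors c1@4 c3@7 c2@10, authorship .111.33222..
After op 7 (insert('y')): buffer="bvngykngyvngyvy" (len 15), cursors c1@5 c3@9 c2@13, authorship .1111.3332222..
After op 8 (delete): buffer="bvngkngvngvy" (len 12), cursors c1@4 c3@7 c2@10, authorship .111.33222..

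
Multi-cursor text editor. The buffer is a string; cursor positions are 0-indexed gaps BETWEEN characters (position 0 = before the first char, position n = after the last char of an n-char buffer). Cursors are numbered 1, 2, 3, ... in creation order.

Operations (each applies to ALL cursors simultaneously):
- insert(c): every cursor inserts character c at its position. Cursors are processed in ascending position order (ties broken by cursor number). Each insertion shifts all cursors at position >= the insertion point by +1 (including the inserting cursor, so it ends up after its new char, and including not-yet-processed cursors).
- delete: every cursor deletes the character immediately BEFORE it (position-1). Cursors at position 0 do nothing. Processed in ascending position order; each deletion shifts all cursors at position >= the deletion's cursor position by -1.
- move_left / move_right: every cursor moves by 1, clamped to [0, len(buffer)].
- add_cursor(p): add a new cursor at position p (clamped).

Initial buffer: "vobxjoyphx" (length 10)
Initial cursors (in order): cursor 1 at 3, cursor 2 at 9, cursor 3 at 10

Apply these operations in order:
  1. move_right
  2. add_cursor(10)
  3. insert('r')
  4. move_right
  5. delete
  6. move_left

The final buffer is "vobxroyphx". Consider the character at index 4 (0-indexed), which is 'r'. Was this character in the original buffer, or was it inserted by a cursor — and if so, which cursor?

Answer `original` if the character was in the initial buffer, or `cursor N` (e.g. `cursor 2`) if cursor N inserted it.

After op 1 (move_right): buffer="vobxjoyphx" (len 10), cursors c1@4 c2@10 c3@10, authorship ..........
After op 2 (add_cursor(10)): buffer="vobxjoyphx" (len 10), cursors c1@4 c2@10 c3@10 c4@10, authorship ..........
After op 3 (insert('r')): buffer="vobxrjoyphxrrr" (len 14), cursors c1@5 c2@14 c3@14 c4@14, authorship ....1......234
After op 4 (move_right): buffer="vobxrjoyphxrrr" (len 14), cursors c1@6 c2@14 c3@14 c4@14, authorship ....1......234
After op 5 (delete): buffer="vobxroyphx" (len 10), cursors c1@5 c2@10 c3@10 c4@10, authorship ....1.....
After op 6 (move_left): buffer="vobxroyphx" (len 10), cursors c1@4 c2@9 c3@9 c4@9, authorship ....1.....
Authorship (.=original, N=cursor N): . . . . 1 . . . . .
Index 4: author = 1

Answer: cursor 1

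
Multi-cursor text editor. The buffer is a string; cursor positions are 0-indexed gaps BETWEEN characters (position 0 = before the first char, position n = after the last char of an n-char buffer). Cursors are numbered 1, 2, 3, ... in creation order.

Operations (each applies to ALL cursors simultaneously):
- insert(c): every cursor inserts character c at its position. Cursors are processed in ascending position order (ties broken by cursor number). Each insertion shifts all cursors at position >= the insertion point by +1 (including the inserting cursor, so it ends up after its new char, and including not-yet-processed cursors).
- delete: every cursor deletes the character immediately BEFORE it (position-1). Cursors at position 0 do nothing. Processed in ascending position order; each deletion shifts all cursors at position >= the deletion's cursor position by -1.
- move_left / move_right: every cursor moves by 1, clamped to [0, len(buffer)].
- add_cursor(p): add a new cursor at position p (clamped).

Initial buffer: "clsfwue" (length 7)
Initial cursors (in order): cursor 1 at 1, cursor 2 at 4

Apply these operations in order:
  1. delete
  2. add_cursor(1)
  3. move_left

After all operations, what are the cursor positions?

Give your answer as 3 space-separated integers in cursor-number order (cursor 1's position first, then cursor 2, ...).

After op 1 (delete): buffer="lswue" (len 5), cursors c1@0 c2@2, authorship .....
After op 2 (add_cursor(1)): buffer="lswue" (len 5), cursors c1@0 c3@1 c2@2, authorship .....
After op 3 (move_left): buffer="lswue" (len 5), cursors c1@0 c3@0 c2@1, authorship .....

Answer: 0 1 0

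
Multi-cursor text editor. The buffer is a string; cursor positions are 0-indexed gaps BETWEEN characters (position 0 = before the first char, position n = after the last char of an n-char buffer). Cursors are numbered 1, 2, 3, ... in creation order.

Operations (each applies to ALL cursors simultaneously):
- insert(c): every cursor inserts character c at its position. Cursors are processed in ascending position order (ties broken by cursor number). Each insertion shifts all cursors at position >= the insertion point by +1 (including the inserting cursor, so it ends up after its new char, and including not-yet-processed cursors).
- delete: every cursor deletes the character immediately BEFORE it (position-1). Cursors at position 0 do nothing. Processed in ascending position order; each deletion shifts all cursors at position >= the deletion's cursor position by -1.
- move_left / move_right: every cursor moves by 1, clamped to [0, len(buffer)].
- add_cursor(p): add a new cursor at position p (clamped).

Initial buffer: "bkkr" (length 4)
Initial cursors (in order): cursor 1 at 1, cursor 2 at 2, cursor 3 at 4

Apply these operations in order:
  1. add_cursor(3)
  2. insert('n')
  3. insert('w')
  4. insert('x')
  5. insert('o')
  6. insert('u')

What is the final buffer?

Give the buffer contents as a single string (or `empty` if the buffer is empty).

Answer: bnwxouknwxouknwxournwxou

Derivation:
After op 1 (add_cursor(3)): buffer="bkkr" (len 4), cursors c1@1 c2@2 c4@3 c3@4, authorship ....
After op 2 (insert('n')): buffer="bnknknrn" (len 8), cursors c1@2 c2@4 c4@6 c3@8, authorship .1.2.4.3
After op 3 (insert('w')): buffer="bnwknwknwrnw" (len 12), cursors c1@3 c2@6 c4@9 c3@12, authorship .11.22.44.33
After op 4 (insert('x')): buffer="bnwxknwxknwxrnwx" (len 16), cursors c1@4 c2@8 c4@12 c3@16, authorship .111.222.444.333
After op 5 (insert('o')): buffer="bnwxoknwxoknwxornwxo" (len 20), cursors c1@5 c2@10 c4@15 c3@20, authorship .1111.2222.4444.3333
After op 6 (insert('u')): buffer="bnwxouknwxouknwxournwxou" (len 24), cursors c1@6 c2@12 c4@18 c3@24, authorship .11111.22222.44444.33333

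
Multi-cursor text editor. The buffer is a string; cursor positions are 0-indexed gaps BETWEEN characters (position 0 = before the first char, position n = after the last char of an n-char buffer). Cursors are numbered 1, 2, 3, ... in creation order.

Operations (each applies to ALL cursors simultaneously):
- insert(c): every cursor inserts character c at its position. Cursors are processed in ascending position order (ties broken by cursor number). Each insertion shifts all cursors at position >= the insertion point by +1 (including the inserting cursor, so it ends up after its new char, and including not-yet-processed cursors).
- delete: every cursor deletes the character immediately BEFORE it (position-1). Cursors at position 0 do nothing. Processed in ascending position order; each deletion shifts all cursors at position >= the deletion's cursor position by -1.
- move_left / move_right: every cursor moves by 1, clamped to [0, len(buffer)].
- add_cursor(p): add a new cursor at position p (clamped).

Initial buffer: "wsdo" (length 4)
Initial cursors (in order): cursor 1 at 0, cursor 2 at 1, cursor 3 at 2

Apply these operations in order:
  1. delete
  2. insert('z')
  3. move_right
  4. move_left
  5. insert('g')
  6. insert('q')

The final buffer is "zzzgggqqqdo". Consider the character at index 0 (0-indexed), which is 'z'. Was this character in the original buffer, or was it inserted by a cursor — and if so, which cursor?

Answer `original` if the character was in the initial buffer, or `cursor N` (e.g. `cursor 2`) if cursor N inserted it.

Answer: cursor 1

Derivation:
After op 1 (delete): buffer="do" (len 2), cursors c1@0 c2@0 c3@0, authorship ..
After op 2 (insert('z')): buffer="zzzdo" (len 5), cursors c1@3 c2@3 c3@3, authorship 123..
After op 3 (move_right): buffer="zzzdo" (len 5), cursors c1@4 c2@4 c3@4, authorship 123..
After op 4 (move_left): buffer="zzzdo" (len 5), cursors c1@3 c2@3 c3@3, authorship 123..
After op 5 (insert('g')): buffer="zzzgggdo" (len 8), cursors c1@6 c2@6 c3@6, authorship 123123..
After op 6 (insert('q')): buffer="zzzgggqqqdo" (len 11), cursors c1@9 c2@9 c3@9, authorship 123123123..
Authorship (.=original, N=cursor N): 1 2 3 1 2 3 1 2 3 . .
Index 0: author = 1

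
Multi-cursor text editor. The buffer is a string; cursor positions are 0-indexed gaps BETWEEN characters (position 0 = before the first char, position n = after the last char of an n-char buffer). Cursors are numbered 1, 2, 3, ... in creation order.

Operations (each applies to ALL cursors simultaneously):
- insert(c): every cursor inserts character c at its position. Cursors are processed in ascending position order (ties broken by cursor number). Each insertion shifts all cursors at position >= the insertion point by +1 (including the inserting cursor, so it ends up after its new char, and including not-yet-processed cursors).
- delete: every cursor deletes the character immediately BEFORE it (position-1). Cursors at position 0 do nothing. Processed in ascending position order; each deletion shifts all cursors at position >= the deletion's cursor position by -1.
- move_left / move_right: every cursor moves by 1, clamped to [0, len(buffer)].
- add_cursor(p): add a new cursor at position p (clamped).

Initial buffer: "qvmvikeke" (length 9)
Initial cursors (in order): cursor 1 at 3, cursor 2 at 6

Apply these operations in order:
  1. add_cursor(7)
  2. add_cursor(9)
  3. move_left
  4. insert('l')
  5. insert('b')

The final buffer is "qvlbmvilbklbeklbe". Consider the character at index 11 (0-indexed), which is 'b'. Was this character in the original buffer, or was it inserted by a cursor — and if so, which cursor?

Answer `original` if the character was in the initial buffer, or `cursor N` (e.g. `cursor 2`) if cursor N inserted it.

After op 1 (add_cursor(7)): buffer="qvmvikeke" (len 9), cursors c1@3 c2@6 c3@7, authorship .........
After op 2 (add_cursor(9)): buffer="qvmvikeke" (len 9), cursors c1@3 c2@6 c3@7 c4@9, authorship .........
After op 3 (move_left): buffer="qvmvikeke" (len 9), cursors c1@2 c2@5 c3@6 c4@8, authorship .........
After op 4 (insert('l')): buffer="qvlmvilklekle" (len 13), cursors c1@3 c2@7 c3@9 c4@12, authorship ..1...2.3..4.
After op 5 (insert('b')): buffer="qvlbmvilbklbeklbe" (len 17), cursors c1@4 c2@9 c3@12 c4@16, authorship ..11...22.33..44.
Authorship (.=original, N=cursor N): . . 1 1 . . . 2 2 . 3 3 . . 4 4 .
Index 11: author = 3

Answer: cursor 3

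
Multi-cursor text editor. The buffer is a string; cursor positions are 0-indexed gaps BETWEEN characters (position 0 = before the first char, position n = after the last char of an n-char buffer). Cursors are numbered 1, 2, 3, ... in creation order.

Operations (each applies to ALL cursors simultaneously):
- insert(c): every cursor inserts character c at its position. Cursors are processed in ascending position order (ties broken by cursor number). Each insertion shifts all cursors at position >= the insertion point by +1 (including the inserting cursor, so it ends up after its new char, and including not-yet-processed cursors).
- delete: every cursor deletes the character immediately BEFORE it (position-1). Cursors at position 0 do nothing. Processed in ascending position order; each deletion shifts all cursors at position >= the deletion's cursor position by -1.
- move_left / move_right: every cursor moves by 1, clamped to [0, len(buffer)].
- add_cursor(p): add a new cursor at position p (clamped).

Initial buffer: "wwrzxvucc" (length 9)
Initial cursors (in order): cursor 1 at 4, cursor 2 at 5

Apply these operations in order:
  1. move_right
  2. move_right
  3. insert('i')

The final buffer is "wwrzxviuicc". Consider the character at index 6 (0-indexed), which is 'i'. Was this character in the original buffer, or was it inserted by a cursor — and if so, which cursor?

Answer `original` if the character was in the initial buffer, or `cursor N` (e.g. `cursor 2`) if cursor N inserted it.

Answer: cursor 1

Derivation:
After op 1 (move_right): buffer="wwrzxvucc" (len 9), cursors c1@5 c2@6, authorship .........
After op 2 (move_right): buffer="wwrzxvucc" (len 9), cursors c1@6 c2@7, authorship .........
After op 3 (insert('i')): buffer="wwrzxviuicc" (len 11), cursors c1@7 c2@9, authorship ......1.2..
Authorship (.=original, N=cursor N): . . . . . . 1 . 2 . .
Index 6: author = 1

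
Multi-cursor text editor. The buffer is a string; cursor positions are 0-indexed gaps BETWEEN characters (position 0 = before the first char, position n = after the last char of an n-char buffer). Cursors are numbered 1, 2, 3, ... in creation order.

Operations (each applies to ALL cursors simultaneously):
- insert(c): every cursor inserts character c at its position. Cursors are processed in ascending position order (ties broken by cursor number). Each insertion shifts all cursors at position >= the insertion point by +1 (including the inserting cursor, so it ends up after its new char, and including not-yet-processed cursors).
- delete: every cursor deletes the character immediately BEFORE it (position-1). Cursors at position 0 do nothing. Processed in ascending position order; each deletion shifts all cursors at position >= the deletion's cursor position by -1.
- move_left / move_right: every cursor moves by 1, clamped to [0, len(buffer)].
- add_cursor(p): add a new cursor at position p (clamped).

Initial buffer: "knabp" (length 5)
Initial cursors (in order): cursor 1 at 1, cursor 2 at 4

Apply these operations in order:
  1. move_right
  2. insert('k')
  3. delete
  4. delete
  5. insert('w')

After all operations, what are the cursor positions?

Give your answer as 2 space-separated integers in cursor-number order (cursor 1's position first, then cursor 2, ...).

Answer: 2 5

Derivation:
After op 1 (move_right): buffer="knabp" (len 5), cursors c1@2 c2@5, authorship .....
After op 2 (insert('k')): buffer="knkabpk" (len 7), cursors c1@3 c2@7, authorship ..1...2
After op 3 (delete): buffer="knabp" (len 5), cursors c1@2 c2@5, authorship .....
After op 4 (delete): buffer="kab" (len 3), cursors c1@1 c2@3, authorship ...
After op 5 (insert('w')): buffer="kwabw" (len 5), cursors c1@2 c2@5, authorship .1..2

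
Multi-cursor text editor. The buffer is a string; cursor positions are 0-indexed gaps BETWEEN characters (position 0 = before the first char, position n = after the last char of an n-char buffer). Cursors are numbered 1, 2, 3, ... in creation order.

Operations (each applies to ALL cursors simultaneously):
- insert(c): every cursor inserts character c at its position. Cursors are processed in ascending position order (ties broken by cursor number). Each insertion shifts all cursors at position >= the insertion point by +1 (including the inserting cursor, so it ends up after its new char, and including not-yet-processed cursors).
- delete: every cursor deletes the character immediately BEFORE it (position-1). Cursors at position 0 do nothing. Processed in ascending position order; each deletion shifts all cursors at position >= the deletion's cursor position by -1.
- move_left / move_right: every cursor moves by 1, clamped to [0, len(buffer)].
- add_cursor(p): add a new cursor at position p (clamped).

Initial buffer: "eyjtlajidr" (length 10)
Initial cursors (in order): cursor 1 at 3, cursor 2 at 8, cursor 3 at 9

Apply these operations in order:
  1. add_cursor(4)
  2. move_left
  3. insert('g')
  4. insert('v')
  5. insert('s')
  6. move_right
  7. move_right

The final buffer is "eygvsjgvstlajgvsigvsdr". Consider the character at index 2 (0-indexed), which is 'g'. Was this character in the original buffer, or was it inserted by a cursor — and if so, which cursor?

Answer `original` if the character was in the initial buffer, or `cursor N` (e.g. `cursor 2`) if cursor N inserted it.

After op 1 (add_cursor(4)): buffer="eyjtlajidr" (len 10), cursors c1@3 c4@4 c2@8 c3@9, authorship ..........
After op 2 (move_left): buffer="eyjtlajidr" (len 10), cursors c1@2 c4@3 c2@7 c3@8, authorship ..........
After op 3 (insert('g')): buffer="eygjgtlajgigdr" (len 14), cursors c1@3 c4@5 c2@10 c3@12, authorship ..1.4....2.3..
After op 4 (insert('v')): buffer="eygvjgvtlajgvigvdr" (len 18), cursors c1@4 c4@7 c2@13 c3@16, authorship ..11.44....22.33..
After op 5 (insert('s')): buffer="eygvsjgvstlajgvsigvsdr" (len 22), cursors c1@5 c4@9 c2@16 c3@20, authorship ..111.444....222.333..
After op 6 (move_right): buffer="eygvsjgvstlajgvsigvsdr" (len 22), cursors c1@6 c4@10 c2@17 c3@21, authorship ..111.444....222.333..
After op 7 (move_right): buffer="eygvsjgvstlajgvsigvsdr" (len 22), cursors c1@7 c4@11 c2@18 c3@22, authorship ..111.444....222.333..
Authorship (.=original, N=cursor N): . . 1 1 1 . 4 4 4 . . . . 2 2 2 . 3 3 3 . .
Index 2: author = 1

Answer: cursor 1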